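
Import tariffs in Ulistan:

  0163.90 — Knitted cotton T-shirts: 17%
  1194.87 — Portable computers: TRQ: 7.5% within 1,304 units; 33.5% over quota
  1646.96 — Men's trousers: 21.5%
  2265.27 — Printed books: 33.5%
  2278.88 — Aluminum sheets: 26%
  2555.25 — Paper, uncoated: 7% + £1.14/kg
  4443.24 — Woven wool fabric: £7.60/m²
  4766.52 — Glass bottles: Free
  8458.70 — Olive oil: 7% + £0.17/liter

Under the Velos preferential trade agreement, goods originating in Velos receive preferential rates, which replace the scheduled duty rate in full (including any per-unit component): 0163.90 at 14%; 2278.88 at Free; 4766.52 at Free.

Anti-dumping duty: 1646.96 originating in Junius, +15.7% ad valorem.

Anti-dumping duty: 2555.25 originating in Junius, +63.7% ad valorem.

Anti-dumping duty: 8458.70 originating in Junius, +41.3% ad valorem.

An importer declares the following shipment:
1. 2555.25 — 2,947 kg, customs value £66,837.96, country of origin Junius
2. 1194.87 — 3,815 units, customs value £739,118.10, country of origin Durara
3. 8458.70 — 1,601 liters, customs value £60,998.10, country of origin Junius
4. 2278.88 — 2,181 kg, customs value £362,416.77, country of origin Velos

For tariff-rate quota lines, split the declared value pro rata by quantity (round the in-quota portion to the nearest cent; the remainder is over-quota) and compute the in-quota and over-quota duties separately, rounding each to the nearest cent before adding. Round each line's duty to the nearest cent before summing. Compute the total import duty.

£262,267.22

Line 1 (2555.25, Junius, 2,947 kg, £66,837.96):
Base rate for 2555.25 is 7% + £1.14/kg.
Additional duty on 2555.25 from Junius: +63.7%. Applied ad valorem rate: 7% + 63.7% = 70.7%.
Duty = £66,837.96 × 70.7% + 2,947 × £1.14 = £50,614.02.
Line 2 (1194.87, Durara, 3,815 units, £739,118.10):
Code 1194.87 is under a tariff-rate quota (threshold 1,304 units). In-quota: 1,304 units at 7.5%; over-quota: 2,511 units at 33.5%.
Pro-rata value split: in-quota = £739,118.10 × 1,304/3,815 = £252,636.96; over-quota = £739,118.10 − £252,636.96 = £486,481.14.
In-quota duty = £252,636.96 × 7.5% = £18,947.77. Over-quota duty = £486,481.14 × 33.5% = £162,971.18.
Line duty = £18,947.77 + £162,971.18 = £181,918.95.
Line 3 (8458.70, Junius, 1,601 liters, £60,998.10):
Base rate for 8458.70 is 7% + £0.17/liter.
Additional duty on 8458.70 from Junius: +41.3%. Applied ad valorem rate: 7% + 41.3% = 48.3%.
Duty = £60,998.10 × 48.3% + 1,601 × £0.17 = £29,734.25.
Line 4 (2278.88, Velos, 2,181 kg, £362,416.77):
Base rate for 2278.88 is 26%.
Origin Velos qualifies under the Ulistan–Velos agreement and 2278.88 is covered: preferential rate Free applies instead.
Duty = £362,416.77 × 0% = £0.00.
Total = £50,614.02 + £181,918.95 + £29,734.25 + £0.00 = £262,267.22.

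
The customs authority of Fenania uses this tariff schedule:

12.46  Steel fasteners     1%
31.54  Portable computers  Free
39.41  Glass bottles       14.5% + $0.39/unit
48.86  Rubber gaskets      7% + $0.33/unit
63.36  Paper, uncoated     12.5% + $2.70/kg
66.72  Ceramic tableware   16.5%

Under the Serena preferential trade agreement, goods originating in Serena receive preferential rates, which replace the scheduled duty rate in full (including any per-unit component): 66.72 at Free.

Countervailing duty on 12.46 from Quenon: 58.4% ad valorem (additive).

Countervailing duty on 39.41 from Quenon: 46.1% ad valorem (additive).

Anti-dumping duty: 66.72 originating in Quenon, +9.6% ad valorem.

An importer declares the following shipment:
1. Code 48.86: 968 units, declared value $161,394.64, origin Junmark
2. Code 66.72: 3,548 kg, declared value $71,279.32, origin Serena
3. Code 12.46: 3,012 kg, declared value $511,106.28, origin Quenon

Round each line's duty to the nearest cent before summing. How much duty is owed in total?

Line 1 (48.86, Junmark, 968 units, $161,394.64):
Base rate for 48.86 is 7% + $0.33/unit.
Duty = $161,394.64 × 7% + 968 × $0.33 = $11,617.06.
Line 2 (66.72, Serena, 3,548 kg, $71,279.32):
Base rate for 66.72 is 16.5%.
Origin Serena qualifies under the Fenania–Serena agreement and 66.72 is covered: preferential rate Free applies instead.
The additional-duty order on 66.72 targets Quenon, not Serena; it does not apply.
Duty = $71,279.32 × 0% = $0.00.
Line 3 (12.46, Quenon, 3,012 kg, $511,106.28):
Base rate for 12.46 is 1%.
Additional duty on 12.46 from Quenon: +58.4%. Applied ad valorem rate: 1% + 58.4% = 59.4%.
Duty = $511,106.28 × 59.4% = $303,597.13.
Total = $11,617.06 + $0.00 + $303,597.13 = $315,214.19.

$315,214.19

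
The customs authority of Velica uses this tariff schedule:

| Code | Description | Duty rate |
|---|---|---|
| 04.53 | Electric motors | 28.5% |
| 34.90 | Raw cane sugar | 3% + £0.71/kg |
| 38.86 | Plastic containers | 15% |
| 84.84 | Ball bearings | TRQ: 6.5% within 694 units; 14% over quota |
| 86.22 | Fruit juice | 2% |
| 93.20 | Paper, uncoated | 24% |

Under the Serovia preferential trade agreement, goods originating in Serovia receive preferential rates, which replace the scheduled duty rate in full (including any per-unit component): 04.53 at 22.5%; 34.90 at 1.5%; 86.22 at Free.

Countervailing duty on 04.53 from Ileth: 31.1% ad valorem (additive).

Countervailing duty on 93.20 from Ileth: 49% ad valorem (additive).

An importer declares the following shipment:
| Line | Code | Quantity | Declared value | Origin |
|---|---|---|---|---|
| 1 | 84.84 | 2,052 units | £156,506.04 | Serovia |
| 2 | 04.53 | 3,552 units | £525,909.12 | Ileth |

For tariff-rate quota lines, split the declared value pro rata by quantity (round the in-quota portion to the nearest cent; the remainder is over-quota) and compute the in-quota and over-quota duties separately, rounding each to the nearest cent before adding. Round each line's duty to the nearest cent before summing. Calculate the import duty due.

£331,382.83

Line 1 (84.84, Serovia, 2,052 units, £156,506.04):
Code 84.84 is under a tariff-rate quota (threshold 694 units). In-quota: 694 units at 6.5%; over-quota: 1,358 units at 14%.
Pro-rata value split: in-quota = £156,506.04 × 694/2,052 = £52,931.38; over-quota = £156,506.04 − £52,931.38 = £103,574.66.
In-quota duty = £52,931.38 × 6.5% = £3,440.54. Over-quota duty = £103,574.66 × 14% = £14,500.45.
Line duty = £3,440.54 + £14,500.45 = £17,940.99.
Line 2 (04.53, Ileth, 3,552 units, £525,909.12):
Base rate for 04.53 is 28.5%.
04.53 has an FTA preferential rate, but origin Ileth is not Serovia; base rate stands.
Additional duty on 04.53 from Ileth: +31.1%. Applied ad valorem rate: 28.5% + 31.1% = 59.6%.
Duty = £525,909.12 × 59.6% = £313,441.84.
Total = £17,940.99 + £313,441.84 = £331,382.83.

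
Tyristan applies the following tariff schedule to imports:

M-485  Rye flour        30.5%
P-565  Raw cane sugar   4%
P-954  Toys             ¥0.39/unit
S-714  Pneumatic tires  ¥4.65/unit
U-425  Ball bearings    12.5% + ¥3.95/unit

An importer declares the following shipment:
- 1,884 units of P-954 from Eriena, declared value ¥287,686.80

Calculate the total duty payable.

¥734.76

Line 1 (P-954, Eriena, 1,884 units, ¥287,686.80):
Base rate for P-954 is ¥0.39/unit.
Duty = 1,884 × ¥0.39 = ¥734.76.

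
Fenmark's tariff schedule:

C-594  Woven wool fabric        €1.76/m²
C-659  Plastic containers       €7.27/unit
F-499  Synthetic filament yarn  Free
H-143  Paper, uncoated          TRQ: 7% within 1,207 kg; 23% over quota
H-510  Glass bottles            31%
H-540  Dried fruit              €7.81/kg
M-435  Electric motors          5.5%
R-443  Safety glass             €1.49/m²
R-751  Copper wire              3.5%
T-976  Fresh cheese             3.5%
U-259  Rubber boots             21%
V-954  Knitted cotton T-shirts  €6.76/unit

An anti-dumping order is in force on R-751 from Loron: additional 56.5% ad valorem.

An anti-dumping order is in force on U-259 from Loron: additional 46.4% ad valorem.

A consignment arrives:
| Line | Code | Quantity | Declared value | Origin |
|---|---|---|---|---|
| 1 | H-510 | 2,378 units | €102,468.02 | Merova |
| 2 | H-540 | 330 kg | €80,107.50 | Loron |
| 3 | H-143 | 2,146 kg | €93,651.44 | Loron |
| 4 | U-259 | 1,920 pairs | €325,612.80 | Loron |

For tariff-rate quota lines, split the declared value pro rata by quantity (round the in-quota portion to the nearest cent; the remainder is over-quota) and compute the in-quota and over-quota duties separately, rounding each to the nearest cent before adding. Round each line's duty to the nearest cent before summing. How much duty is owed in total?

€266,917.49

Line 1 (H-510, Merova, 2,378 units, €102,468.02):
Base rate for H-510 is 31%.
Duty = €102,468.02 × 31% = €31,765.09.
Line 2 (H-540, Loron, 330 kg, €80,107.50):
Base rate for H-540 is €7.81/kg.
Duty = 330 × €7.81 = €2,577.30.
Line 3 (H-143, Loron, 2,146 kg, €93,651.44):
Code H-143 is under a tariff-rate quota (threshold 1,207 kg). In-quota: 1,207 kg at 7%; over-quota: 939 kg at 23%.
Pro-rata value split: in-quota = €93,651.44 × 1,207/2,146 = €52,673.48; over-quota = €93,651.44 − €52,673.48 = €40,977.96.
In-quota duty = €52,673.48 × 7% = €3,687.14. Over-quota duty = €40,977.96 × 23% = €9,424.93.
Line duty = €3,687.14 + €9,424.93 = €13,112.07.
Line 4 (U-259, Loron, 1,920 pairs, €325,612.80):
Base rate for U-259 is 21%.
Additional duty on U-259 from Loron: +46.4%. Applied ad valorem rate: 21% + 46.4% = 67.4%.
Duty = €325,612.80 × 67.4% = €219,463.03.
Total = €31,765.09 + €2,577.30 + €13,112.07 + €219,463.03 = €266,917.49.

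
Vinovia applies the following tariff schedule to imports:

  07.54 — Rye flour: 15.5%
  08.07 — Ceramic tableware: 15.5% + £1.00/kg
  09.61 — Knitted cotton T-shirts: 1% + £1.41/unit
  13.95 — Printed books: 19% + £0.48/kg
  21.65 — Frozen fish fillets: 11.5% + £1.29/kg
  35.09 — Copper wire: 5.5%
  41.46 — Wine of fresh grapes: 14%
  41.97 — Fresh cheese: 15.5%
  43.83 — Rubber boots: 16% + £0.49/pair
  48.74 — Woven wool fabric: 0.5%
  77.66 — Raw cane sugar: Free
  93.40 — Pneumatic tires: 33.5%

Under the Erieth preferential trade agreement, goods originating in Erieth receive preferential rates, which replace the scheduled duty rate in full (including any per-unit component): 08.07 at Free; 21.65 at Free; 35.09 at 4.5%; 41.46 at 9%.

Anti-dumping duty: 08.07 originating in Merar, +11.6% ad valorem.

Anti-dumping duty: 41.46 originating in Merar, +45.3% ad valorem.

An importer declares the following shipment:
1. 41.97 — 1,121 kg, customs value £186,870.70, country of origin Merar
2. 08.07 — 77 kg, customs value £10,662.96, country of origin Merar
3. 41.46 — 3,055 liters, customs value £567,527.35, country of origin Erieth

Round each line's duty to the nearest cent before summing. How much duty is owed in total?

£83,009.08

Line 1 (41.97, Merar, 1,121 kg, £186,870.70):
Base rate for 41.97 is 15.5%.
Duty = £186,870.70 × 15.5% = £28,964.96.
Line 2 (08.07, Merar, 77 kg, £10,662.96):
Base rate for 08.07 is 15.5% + £1.00/kg.
08.07 has an FTA preferential rate, but origin Merar is not Erieth; base rate stands.
Additional duty on 08.07 from Merar: +11.6%. Applied ad valorem rate: 15.5% + 11.6% = 27.1%.
Duty = £10,662.96 × 27.1% + 77 × £1.00 = £2,966.66.
Line 3 (41.46, Erieth, 3,055 liters, £567,527.35):
Base rate for 41.46 is 14%.
Origin Erieth qualifies under the Vinovia–Erieth agreement and 41.46 is covered: preferential rate 9% applies instead.
The additional-duty order on 41.46 targets Merar, not Erieth; it does not apply.
Duty = £567,527.35 × 9% = £51,077.46.
Total = £28,964.96 + £2,966.66 + £51,077.46 = £83,009.08.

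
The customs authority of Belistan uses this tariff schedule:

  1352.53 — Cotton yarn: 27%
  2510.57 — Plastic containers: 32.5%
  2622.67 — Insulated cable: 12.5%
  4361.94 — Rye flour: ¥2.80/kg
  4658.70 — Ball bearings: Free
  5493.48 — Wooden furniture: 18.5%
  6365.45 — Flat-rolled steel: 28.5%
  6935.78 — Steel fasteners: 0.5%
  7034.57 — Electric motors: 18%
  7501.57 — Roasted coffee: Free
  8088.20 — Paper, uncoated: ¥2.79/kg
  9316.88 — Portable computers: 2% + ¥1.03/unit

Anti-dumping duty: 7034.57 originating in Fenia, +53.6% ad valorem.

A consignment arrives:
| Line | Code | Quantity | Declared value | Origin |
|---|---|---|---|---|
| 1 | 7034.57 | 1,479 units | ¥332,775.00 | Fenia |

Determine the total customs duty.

¥238,266.90

Line 1 (7034.57, Fenia, 1,479 units, ¥332,775.00):
Base rate for 7034.57 is 18%.
Additional duty on 7034.57 from Fenia: +53.6%. Applied ad valorem rate: 18% + 53.6% = 71.6%.
Duty = ¥332,775.00 × 71.6% = ¥238,266.90.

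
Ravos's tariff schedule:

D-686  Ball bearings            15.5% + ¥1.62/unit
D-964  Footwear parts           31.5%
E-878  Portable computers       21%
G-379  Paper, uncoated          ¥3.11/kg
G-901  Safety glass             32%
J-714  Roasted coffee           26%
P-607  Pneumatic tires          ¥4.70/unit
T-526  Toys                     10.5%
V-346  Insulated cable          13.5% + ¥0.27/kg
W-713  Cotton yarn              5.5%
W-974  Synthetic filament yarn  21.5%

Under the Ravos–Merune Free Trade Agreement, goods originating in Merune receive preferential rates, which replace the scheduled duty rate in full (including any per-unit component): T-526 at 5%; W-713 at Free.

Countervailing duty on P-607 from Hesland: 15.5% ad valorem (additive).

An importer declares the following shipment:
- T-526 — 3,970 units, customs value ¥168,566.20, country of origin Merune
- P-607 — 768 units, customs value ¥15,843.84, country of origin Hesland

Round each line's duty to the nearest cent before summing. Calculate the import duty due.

¥14,493.71

Line 1 (T-526, Merune, 3,970 units, ¥168,566.20):
Base rate for T-526 is 10.5%.
Origin Merune qualifies under the Ravos–Merune agreement and T-526 is covered: preferential rate 5% applies instead.
Duty = ¥168,566.20 × 5% = ¥8,428.31.
Line 2 (P-607, Hesland, 768 units, ¥15,843.84):
Base rate for P-607 is ¥4.70/unit.
Additional duty on P-607 from Hesland: +15.5% ad valorem. Applied ad valorem rate = 15.5%.
Duty = ¥15,843.84 × 15.5% + 768 × ¥4.70 = ¥6,065.40.
Total = ¥8,428.31 + ¥6,065.40 = ¥14,493.71.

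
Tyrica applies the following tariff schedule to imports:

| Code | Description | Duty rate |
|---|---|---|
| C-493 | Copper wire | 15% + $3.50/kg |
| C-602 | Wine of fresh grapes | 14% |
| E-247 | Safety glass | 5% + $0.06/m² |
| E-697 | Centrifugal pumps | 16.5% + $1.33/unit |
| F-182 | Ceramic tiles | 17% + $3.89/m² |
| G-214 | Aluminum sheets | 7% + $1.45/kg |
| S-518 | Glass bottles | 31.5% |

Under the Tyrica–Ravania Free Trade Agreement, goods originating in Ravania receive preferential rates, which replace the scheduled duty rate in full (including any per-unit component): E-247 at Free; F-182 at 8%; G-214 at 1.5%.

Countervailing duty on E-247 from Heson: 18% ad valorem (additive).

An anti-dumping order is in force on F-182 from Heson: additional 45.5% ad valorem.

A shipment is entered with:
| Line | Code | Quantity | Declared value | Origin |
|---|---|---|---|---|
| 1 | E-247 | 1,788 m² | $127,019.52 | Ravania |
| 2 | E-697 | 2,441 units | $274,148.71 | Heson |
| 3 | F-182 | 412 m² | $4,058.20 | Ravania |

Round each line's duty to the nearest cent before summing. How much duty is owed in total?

Line 1 (E-247, Ravania, 1,788 m², $127,019.52):
Base rate for E-247 is 5% + $0.06/m².
Origin Ravania qualifies under the Tyrica–Ravania agreement and E-247 is covered: preferential rate Free applies instead.
The additional-duty order on E-247 targets Heson, not Ravania; it does not apply.
Duty = $127,019.52 × 0% = $0.00.
Line 2 (E-697, Heson, 2,441 units, $274,148.71):
Base rate for E-697 is 16.5% + $1.33/unit.
Duty = $274,148.71 × 16.5% + 2,441 × $1.33 = $48,481.07.
Line 3 (F-182, Ravania, 412 m², $4,058.20):
Base rate for F-182 is 17% + $3.89/m².
Origin Ravania qualifies under the Tyrica–Ravania agreement and F-182 is covered: preferential rate 8% applies instead.
The additional-duty order on F-182 targets Heson, not Ravania; it does not apply.
Duty = $4,058.20 × 8% = $324.66.
Total = $0.00 + $48,481.07 + $324.66 = $48,805.73.

$48,805.73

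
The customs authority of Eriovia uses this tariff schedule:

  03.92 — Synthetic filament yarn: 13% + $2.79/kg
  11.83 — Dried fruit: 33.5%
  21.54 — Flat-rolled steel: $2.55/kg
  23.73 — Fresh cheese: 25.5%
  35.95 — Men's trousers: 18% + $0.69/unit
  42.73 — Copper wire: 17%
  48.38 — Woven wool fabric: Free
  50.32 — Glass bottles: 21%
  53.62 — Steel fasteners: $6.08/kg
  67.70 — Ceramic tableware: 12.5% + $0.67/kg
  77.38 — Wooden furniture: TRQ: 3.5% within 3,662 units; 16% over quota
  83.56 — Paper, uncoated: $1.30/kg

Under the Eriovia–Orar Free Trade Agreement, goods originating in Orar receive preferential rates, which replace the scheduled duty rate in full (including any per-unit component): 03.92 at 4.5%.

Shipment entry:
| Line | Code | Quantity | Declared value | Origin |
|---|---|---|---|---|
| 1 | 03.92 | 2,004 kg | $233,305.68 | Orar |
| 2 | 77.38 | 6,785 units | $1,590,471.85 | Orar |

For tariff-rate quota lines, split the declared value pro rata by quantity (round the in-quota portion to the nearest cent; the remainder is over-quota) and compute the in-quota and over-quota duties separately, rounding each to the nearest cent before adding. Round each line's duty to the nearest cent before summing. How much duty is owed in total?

$157,673.08

Line 1 (03.92, Orar, 2,004 kg, $233,305.68):
Base rate for 03.92 is 13% + $2.79/kg.
Origin Orar qualifies under the Eriovia–Orar agreement and 03.92 is covered: preferential rate 4.5% applies instead.
Duty = $233,305.68 × 4.5% = $10,498.76.
Line 2 (77.38, Orar, 6,785 units, $1,590,471.85):
Code 77.38 is under a tariff-rate quota (threshold 3,662 units). In-quota: 3,662 units at 3.5%; over-quota: 3,123 units at 16%.
Pro-rata value split: in-quota = $1,590,471.85 × 3,662/6,785 = $858,409.42; over-quota = $1,590,471.85 − $858,409.42 = $732,062.43.
In-quota duty = $858,409.42 × 3.5% = $30,044.33. Over-quota duty = $732,062.43 × 16% = $117,129.99.
Line duty = $30,044.33 + $117,129.99 = $147,174.32.
Total = $10,498.76 + $147,174.32 = $157,673.08.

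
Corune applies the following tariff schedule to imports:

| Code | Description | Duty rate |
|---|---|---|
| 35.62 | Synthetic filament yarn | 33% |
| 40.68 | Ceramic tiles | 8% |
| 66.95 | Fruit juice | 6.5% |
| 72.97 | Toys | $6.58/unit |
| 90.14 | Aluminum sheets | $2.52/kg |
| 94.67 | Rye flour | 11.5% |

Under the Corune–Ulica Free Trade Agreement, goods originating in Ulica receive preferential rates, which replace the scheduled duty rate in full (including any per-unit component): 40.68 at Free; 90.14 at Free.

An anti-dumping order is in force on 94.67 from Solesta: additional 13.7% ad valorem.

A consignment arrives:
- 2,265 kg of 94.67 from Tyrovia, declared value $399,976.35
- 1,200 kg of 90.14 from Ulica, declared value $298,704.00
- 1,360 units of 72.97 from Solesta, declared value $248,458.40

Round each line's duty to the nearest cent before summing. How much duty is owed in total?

Line 1 (94.67, Tyrovia, 2,265 kg, $399,976.35):
Base rate for 94.67 is 11.5%.
The additional-duty order on 94.67 targets Solesta, not Tyrovia; it does not apply.
Duty = $399,976.35 × 11.5% = $45,997.28.
Line 2 (90.14, Ulica, 1,200 kg, $298,704.00):
Base rate for 90.14 is $2.52/kg.
Origin Ulica qualifies under the Corune–Ulica agreement and 90.14 is covered: preferential rate Free applies instead.
Duty = $298,704.00 × 0% = $0.00.
Line 3 (72.97, Solesta, 1,360 units, $248,458.40):
Base rate for 72.97 is $6.58/unit.
Duty = 1,360 × $6.58 = $8,948.80.
Total = $45,997.28 + $0.00 + $8,948.80 = $54,946.08.

$54,946.08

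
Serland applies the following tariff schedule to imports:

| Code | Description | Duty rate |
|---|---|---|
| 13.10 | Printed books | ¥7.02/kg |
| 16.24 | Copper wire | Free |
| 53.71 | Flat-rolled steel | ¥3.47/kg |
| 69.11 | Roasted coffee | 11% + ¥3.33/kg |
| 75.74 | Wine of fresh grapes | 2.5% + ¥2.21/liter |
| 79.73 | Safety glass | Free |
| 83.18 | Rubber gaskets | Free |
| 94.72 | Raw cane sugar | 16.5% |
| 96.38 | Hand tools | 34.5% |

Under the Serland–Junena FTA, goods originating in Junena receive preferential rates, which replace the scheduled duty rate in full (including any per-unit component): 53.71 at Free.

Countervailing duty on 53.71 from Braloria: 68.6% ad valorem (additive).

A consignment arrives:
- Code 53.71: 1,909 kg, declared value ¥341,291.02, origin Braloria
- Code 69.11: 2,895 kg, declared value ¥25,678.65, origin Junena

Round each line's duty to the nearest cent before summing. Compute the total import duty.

Line 1 (53.71, Braloria, 1,909 kg, ¥341,291.02):
Base rate for 53.71 is ¥3.47/kg.
53.71 has an FTA preferential rate, but origin Braloria is not Junena; base rate stands.
Additional duty on 53.71 from Braloria: +68.6% ad valorem. Applied ad valorem rate = 68.6%.
Duty = ¥341,291.02 × 68.6% + 1,909 × ¥3.47 = ¥240,749.87.
Line 2 (69.11, Junena, 2,895 kg, ¥25,678.65):
Base rate for 69.11 is 11% + ¥3.33/kg.
Origin Junena is the FTA partner but 69.11 is not on the preference list; base rate stands.
Duty = ¥25,678.65 × 11% + 2,895 × ¥3.33 = ¥12,465.00.
Total = ¥240,749.87 + ¥12,465.00 = ¥253,214.87.

¥253,214.87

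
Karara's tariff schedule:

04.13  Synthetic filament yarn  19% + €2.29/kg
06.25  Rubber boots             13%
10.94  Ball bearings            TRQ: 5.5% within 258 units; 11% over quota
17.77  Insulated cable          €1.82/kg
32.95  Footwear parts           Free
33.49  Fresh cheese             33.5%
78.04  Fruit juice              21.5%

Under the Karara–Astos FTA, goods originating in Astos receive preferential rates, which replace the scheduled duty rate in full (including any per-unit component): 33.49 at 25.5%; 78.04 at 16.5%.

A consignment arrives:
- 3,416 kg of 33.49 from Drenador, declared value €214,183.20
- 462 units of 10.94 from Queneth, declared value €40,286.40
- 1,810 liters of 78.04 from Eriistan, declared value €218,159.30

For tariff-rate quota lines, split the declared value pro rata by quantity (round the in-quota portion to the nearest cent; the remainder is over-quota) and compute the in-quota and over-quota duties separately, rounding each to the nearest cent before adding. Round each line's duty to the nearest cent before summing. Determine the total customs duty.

Line 1 (33.49, Drenador, 3,416 kg, €214,183.20):
Base rate for 33.49 is 33.5%.
33.49 has an FTA preferential rate, but origin Drenador is not Astos; base rate stands.
Duty = €214,183.20 × 33.5% = €71,751.37.
Line 2 (10.94, Queneth, 462 units, €40,286.40):
Code 10.94 is under a tariff-rate quota (threshold 258 units). In-quota: 258 units at 5.5%; over-quota: 204 units at 11%.
Pro-rata value split: in-quota = €40,286.40 × 258/462 = €22,497.60; over-quota = €40,286.40 − €22,497.60 = €17,788.80.
In-quota duty = €22,497.60 × 5.5% = €1,237.37. Over-quota duty = €17,788.80 × 11% = €1,956.77.
Line duty = €1,237.37 + €1,956.77 = €3,194.14.
Line 3 (78.04, Eriistan, 1,810 liters, €218,159.30):
Base rate for 78.04 is 21.5%.
78.04 has an FTA preferential rate, but origin Eriistan is not Astos; base rate stands.
Duty = €218,159.30 × 21.5% = €46,904.25.
Total = €71,751.37 + €3,194.14 + €46,904.25 = €121,849.76.

€121,849.76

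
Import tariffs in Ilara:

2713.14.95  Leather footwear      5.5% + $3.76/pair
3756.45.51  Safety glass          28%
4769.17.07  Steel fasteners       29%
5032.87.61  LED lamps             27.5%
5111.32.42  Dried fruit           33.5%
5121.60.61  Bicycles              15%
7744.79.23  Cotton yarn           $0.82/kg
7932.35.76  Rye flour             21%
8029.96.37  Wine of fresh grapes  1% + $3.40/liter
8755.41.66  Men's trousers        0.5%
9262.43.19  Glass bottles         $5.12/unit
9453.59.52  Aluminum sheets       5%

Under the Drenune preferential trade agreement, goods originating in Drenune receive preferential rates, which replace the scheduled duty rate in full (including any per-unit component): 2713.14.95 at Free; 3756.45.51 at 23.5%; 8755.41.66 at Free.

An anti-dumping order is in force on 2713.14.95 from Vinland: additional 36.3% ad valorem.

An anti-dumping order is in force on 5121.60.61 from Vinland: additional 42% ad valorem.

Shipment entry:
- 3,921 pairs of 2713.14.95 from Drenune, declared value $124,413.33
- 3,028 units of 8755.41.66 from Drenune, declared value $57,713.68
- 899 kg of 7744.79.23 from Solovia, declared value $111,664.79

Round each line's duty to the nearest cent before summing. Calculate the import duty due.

Line 1 (2713.14.95, Drenune, 3,921 pairs, $124,413.33):
Base rate for 2713.14.95 is 5.5% + $3.76/pair.
Origin Drenune qualifies under the Ilara–Drenune agreement and 2713.14.95 is covered: preferential rate Free applies instead.
The additional-duty order on 2713.14.95 targets Vinland, not Drenune; it does not apply.
Duty = $124,413.33 × 0% = $0.00.
Line 2 (8755.41.66, Drenune, 3,028 units, $57,713.68):
Base rate for 8755.41.66 is 0.5%.
Origin Drenune qualifies under the Ilara–Drenune agreement and 8755.41.66 is covered: preferential rate Free applies instead.
Duty = $57,713.68 × 0% = $0.00.
Line 3 (7744.79.23, Solovia, 899 kg, $111,664.79):
Base rate for 7744.79.23 is $0.82/kg.
Duty = 899 × $0.82 = $737.18.
Total = $0.00 + $0.00 + $737.18 = $737.18.

$737.18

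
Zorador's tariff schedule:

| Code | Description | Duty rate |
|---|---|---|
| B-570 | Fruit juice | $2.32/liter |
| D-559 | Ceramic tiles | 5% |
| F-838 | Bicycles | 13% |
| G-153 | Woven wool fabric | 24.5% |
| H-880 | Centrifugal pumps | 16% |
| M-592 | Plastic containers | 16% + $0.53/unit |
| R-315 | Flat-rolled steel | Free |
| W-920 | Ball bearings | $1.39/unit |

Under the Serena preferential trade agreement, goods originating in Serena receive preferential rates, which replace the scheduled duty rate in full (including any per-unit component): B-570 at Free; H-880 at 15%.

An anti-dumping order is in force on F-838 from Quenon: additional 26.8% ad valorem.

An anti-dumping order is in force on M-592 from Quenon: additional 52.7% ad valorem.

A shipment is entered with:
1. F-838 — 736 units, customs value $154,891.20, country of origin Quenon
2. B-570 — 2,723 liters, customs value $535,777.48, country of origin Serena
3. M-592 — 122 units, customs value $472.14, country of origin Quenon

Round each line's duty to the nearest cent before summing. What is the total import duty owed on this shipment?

Line 1 (F-838, Quenon, 736 units, $154,891.20):
Base rate for F-838 is 13%.
Additional duty on F-838 from Quenon: +26.8%. Applied ad valorem rate: 13% + 26.8% = 39.8%.
Duty = $154,891.20 × 39.8% = $61,646.70.
Line 2 (B-570, Serena, 2,723 liters, $535,777.48):
Base rate for B-570 is $2.32/liter.
Origin Serena qualifies under the Zorador–Serena agreement and B-570 is covered: preferential rate Free applies instead.
Duty = $535,777.48 × 0% = $0.00.
Line 3 (M-592, Quenon, 122 units, $472.14):
Base rate for M-592 is 16% + $0.53/unit.
Additional duty on M-592 from Quenon: +52.7%. Applied ad valorem rate: 16% + 52.7% = 68.7%.
Duty = $472.14 × 68.7% + 122 × $0.53 = $389.02.
Total = $61,646.70 + $0.00 + $389.02 = $62,035.72.

$62,035.72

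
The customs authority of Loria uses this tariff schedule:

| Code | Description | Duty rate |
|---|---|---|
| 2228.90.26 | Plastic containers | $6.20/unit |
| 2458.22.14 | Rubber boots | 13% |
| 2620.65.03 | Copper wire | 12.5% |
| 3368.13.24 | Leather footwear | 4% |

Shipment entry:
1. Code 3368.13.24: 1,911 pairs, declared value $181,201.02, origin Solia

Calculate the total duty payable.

Line 1 (3368.13.24, Solia, 1,911 pairs, $181,201.02):
Base rate for 3368.13.24 is 4%.
Duty = $181,201.02 × 4% = $7,248.04.

$7,248.04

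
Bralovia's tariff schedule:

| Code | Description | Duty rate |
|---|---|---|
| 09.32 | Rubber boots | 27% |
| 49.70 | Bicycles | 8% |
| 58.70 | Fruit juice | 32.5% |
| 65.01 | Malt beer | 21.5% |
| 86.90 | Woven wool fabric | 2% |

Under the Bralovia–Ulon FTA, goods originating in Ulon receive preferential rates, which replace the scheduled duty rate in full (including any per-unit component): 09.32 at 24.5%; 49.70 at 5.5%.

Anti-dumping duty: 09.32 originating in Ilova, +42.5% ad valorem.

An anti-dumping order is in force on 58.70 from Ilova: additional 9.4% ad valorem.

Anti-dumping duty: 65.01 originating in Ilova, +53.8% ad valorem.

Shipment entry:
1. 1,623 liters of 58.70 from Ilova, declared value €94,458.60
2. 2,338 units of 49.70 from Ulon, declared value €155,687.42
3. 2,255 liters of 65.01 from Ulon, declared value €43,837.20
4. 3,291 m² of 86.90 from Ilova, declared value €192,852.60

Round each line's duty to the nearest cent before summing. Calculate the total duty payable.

Line 1 (58.70, Ilova, 1,623 liters, €94,458.60):
Base rate for 58.70 is 32.5%.
Additional duty on 58.70 from Ilova: +9.4%. Applied ad valorem rate: 32.5% + 9.4% = 41.9%.
Duty = €94,458.60 × 41.9% = €39,578.15.
Line 2 (49.70, Ulon, 2,338 units, €155,687.42):
Base rate for 49.70 is 8%.
Origin Ulon qualifies under the Bralovia–Ulon agreement and 49.70 is covered: preferential rate 5.5% applies instead.
Duty = €155,687.42 × 5.5% = €8,562.81.
Line 3 (65.01, Ulon, 2,255 liters, €43,837.20):
Base rate for 65.01 is 21.5%.
Origin Ulon is the FTA partner but 65.01 is not on the preference list; base rate stands.
The additional-duty order on 65.01 targets Ilova, not Ulon; it does not apply.
Duty = €43,837.20 × 21.5% = €9,425.00.
Line 4 (86.90, Ilova, 3,291 m², €192,852.60):
Base rate for 86.90 is 2%.
Duty = €192,852.60 × 2% = €3,857.05.
Total = €39,578.15 + €8,562.81 + €9,425.00 + €3,857.05 = €61,423.01.

€61,423.01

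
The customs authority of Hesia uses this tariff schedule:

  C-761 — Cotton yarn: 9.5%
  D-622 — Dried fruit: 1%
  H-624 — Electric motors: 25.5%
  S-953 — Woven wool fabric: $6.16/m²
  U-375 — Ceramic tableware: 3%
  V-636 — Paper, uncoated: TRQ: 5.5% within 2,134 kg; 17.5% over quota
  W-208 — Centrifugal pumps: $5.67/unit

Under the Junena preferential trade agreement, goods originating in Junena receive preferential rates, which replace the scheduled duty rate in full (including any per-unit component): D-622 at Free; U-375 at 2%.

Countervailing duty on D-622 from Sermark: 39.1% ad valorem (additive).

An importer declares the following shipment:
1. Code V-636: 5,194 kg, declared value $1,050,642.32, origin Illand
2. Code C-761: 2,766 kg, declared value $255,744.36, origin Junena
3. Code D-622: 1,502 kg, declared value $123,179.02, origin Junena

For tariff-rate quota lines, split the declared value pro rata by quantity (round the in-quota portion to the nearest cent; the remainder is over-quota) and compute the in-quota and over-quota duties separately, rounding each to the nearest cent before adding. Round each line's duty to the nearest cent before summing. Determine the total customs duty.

$156,358.25

Line 1 (V-636, Illand, 5,194 kg, $1,050,642.32):
Code V-636 is under a tariff-rate quota (threshold 2,134 kg). In-quota: 2,134 kg at 5.5%; over-quota: 3,060 kg at 17.5%.
Pro-rata value split: in-quota = $1,050,642.32 × 2,134/5,194 = $431,665.52; over-quota = $1,050,642.32 − $431,665.52 = $618,976.80.
In-quota duty = $431,665.52 × 5.5% = $23,741.60. Over-quota duty = $618,976.80 × 17.5% = $108,320.94.
Line duty = $23,741.60 + $108,320.94 = $132,062.54.
Line 2 (C-761, Junena, 2,766 kg, $255,744.36):
Base rate for C-761 is 9.5%.
Origin Junena is the FTA partner but C-761 is not on the preference list; base rate stands.
Duty = $255,744.36 × 9.5% = $24,295.71.
Line 3 (D-622, Junena, 1,502 kg, $123,179.02):
Base rate for D-622 is 1%.
Origin Junena qualifies under the Hesia–Junena agreement and D-622 is covered: preferential rate Free applies instead.
The additional-duty order on D-622 targets Sermark, not Junena; it does not apply.
Duty = $123,179.02 × 0% = $0.00.
Total = $132,062.54 + $24,295.71 + $0.00 = $156,358.25.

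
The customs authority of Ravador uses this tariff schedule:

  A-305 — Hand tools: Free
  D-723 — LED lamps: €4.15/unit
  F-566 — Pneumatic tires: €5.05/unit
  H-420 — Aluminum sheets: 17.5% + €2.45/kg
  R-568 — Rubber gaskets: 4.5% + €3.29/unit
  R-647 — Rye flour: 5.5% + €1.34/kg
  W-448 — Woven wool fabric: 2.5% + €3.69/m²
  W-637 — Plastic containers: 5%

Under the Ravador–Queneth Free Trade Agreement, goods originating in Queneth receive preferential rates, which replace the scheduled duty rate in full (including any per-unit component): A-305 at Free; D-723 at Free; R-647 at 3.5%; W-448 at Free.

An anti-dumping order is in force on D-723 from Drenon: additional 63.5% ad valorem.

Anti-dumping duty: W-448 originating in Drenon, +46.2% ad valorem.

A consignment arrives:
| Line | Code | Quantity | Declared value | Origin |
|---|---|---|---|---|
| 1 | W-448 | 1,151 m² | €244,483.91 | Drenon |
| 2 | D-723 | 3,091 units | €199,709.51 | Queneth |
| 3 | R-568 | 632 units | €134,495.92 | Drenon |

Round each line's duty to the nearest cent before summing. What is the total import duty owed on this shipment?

€131,442.45

Line 1 (W-448, Drenon, 1,151 m², €244,483.91):
Base rate for W-448 is 2.5% + €3.69/m².
W-448 has an FTA preferential rate, but origin Drenon is not Queneth; base rate stands.
Additional duty on W-448 from Drenon: +46.2%. Applied ad valorem rate: 2.5% + 46.2% = 48.7%.
Duty = €244,483.91 × 48.7% + 1,151 × €3.69 = €123,310.85.
Line 2 (D-723, Queneth, 3,091 units, €199,709.51):
Base rate for D-723 is €4.15/unit.
Origin Queneth qualifies under the Ravador–Queneth agreement and D-723 is covered: preferential rate Free applies instead.
The additional-duty order on D-723 targets Drenon, not Queneth; it does not apply.
Duty = €199,709.51 × 0% = €0.00.
Line 3 (R-568, Drenon, 632 units, €134,495.92):
Base rate for R-568 is 4.5% + €3.29/unit.
Duty = €134,495.92 × 4.5% + 632 × €3.29 = €8,131.60.
Total = €123,310.85 + €0.00 + €8,131.60 = €131,442.45.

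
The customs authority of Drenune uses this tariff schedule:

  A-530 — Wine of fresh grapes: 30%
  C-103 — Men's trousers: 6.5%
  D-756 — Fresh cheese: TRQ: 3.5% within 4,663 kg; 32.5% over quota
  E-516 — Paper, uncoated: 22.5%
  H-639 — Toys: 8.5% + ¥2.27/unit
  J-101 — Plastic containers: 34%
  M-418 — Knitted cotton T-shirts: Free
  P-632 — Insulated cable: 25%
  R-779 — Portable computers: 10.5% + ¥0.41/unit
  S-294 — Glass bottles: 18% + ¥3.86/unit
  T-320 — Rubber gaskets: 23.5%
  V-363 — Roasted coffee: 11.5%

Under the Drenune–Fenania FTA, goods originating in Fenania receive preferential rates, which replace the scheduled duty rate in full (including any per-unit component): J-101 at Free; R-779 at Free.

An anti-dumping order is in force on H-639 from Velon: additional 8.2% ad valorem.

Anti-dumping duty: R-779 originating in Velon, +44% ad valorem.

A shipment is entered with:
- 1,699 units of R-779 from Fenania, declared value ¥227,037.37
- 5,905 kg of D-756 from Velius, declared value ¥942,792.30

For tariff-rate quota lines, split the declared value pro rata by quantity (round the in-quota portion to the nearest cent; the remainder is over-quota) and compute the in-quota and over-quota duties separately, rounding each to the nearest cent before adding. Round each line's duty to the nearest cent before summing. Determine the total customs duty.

Line 1 (R-779, Fenania, 1,699 units, ¥227,037.37):
Base rate for R-779 is 10.5% + ¥0.41/unit.
Origin Fenania qualifies under the Drenune–Fenania agreement and R-779 is covered: preferential rate Free applies instead.
The additional-duty order on R-779 targets Velon, not Fenania; it does not apply.
Duty = ¥227,037.37 × 0% = ¥0.00.
Line 2 (D-756, Velius, 5,905 kg, ¥942,792.30):
Code D-756 is under a tariff-rate quota (threshold 4,663 kg). In-quota: 4,663 kg at 3.5%; over-quota: 1,242 kg at 32.5%.
Pro-rata value split: in-quota = ¥942,792.30 × 4,663/5,905 = ¥744,494.58; over-quota = ¥942,792.30 − ¥744,494.58 = ¥198,297.72.
In-quota duty = ¥744,494.58 × 3.5% = ¥26,057.31. Over-quota duty = ¥198,297.72 × 32.5% = ¥64,446.76.
Line duty = ¥26,057.31 + ¥64,446.76 = ¥90,504.07.
Total = ¥0.00 + ¥90,504.07 = ¥90,504.07.

¥90,504.07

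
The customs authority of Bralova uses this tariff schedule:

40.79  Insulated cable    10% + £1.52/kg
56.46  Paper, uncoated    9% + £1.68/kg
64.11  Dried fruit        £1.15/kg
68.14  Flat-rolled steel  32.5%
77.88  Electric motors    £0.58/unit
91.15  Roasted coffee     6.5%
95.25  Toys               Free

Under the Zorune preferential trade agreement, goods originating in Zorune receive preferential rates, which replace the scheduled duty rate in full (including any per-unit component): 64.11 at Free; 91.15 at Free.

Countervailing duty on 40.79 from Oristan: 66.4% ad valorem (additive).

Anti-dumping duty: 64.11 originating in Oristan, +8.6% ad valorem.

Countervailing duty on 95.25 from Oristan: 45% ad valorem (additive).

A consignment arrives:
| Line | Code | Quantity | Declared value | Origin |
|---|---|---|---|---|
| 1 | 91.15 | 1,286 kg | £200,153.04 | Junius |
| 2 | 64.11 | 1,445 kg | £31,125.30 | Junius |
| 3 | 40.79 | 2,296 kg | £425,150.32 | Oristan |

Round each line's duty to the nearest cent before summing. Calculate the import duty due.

Line 1 (91.15, Junius, 1,286 kg, £200,153.04):
Base rate for 91.15 is 6.5%.
91.15 has an FTA preferential rate, but origin Junius is not Zorune; base rate stands.
Duty = £200,153.04 × 6.5% = £13,009.95.
Line 2 (64.11, Junius, 1,445 kg, £31,125.30):
Base rate for 64.11 is £1.15/kg.
64.11 has an FTA preferential rate, but origin Junius is not Zorune; base rate stands.
The additional-duty order on 64.11 targets Oristan, not Junius; it does not apply.
Duty = 1,445 × £1.15 = £1,661.75.
Line 3 (40.79, Oristan, 2,296 kg, £425,150.32):
Base rate for 40.79 is 10% + £1.52/kg.
Additional duty on 40.79 from Oristan: +66.4%. Applied ad valorem rate: 10% + 66.4% = 76.4%.
Duty = £425,150.32 × 76.4% + 2,296 × £1.52 = £328,304.76.
Total = £13,009.95 + £1,661.75 + £328,304.76 = £342,976.46.

£342,976.46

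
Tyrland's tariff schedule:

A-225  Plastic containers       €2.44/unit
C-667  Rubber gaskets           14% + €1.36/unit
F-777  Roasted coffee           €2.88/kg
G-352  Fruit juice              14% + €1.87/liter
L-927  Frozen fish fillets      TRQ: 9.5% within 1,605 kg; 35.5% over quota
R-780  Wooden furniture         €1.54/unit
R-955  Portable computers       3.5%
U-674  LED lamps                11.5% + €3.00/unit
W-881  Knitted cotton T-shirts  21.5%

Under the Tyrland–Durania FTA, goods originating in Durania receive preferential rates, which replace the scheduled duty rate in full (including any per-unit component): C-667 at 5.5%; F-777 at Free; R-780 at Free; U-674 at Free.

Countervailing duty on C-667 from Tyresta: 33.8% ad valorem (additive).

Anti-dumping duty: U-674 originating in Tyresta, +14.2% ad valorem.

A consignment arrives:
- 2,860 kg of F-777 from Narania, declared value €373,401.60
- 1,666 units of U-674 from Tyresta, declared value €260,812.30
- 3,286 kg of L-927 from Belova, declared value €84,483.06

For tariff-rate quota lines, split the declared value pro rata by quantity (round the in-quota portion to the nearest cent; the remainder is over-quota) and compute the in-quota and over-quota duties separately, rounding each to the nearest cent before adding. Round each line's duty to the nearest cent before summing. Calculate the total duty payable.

€99,526.26

Line 1 (F-777, Narania, 2,860 kg, €373,401.60):
Base rate for F-777 is €2.88/kg.
F-777 has an FTA preferential rate, but origin Narania is not Durania; base rate stands.
Duty = 2,860 × €2.88 = €8,236.80.
Line 2 (U-674, Tyresta, 1,666 units, €260,812.30):
Base rate for U-674 is 11.5% + €3.00/unit.
U-674 has an FTA preferential rate, but origin Tyresta is not Durania; base rate stands.
Additional duty on U-674 from Tyresta: +14.2%. Applied ad valorem rate: 11.5% + 14.2% = 25.7%.
Duty = €260,812.30 × 25.7% + 1,666 × €3.00 = €72,026.76.
Line 3 (L-927, Belova, 3,286 kg, €84,483.06):
Code L-927 is under a tariff-rate quota (threshold 1,605 kg). In-quota: 1,605 kg at 9.5%; over-quota: 1,681 kg at 35.5%.
Pro-rata value split: in-quota = €84,483.06 × 1,605/3,286 = €41,264.55; over-quota = €84,483.06 − €41,264.55 = €43,218.51.
In-quota duty = €41,264.55 × 9.5% = €3,920.13. Over-quota duty = €43,218.51 × 35.5% = €15,342.57.
Line duty = €3,920.13 + €15,342.57 = €19,262.70.
Total = €8,236.80 + €72,026.76 + €19,262.70 = €99,526.26.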